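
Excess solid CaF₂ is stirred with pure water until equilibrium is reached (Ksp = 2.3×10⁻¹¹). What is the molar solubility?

CaF₂(s) ⇌ Ca²⁺(aq) + 2 F⁻(aq)
With molar solubility s: [Ca²⁺] = s, [F⁻] = 2s.
Ksp = [Ca²⁺][F⁻]^2 = s · (2s)^2 = 4s^3
4s^3 = 2.3×10⁻¹¹  ⇒  s^3 = 5.8×10⁻¹²
Taking the 3rd root, s = 1.8×10⁻⁴ mol/L.

1.8×10⁻⁴ M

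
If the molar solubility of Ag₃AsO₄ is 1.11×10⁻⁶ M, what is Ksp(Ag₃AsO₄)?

Ksp = 4.10×10⁻²³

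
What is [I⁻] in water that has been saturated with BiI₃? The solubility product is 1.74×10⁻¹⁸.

4.78×10⁻⁵ M

BiI₃(s) ⇌ Bi³⁺(aq) + 3 I⁻(aq)
For each mole of BiI₃ that dissolves per liter, [Bi³⁺] = s and [I⁻] = 3s; let s denote this solubility.
Ksp = [Bi³⁺][I⁻]^3 = s · (3s)^3 = 27s^4 = 1.74×10⁻¹⁸
s = 1.59×10⁻⁵ mol L⁻¹
[I⁻] = 3s = 4.78×10⁻⁵ mol L⁻¹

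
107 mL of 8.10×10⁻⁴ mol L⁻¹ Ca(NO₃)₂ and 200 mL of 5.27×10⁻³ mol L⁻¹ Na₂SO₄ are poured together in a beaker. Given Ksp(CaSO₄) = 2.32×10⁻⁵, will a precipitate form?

No

After mixing, V = 107 mL + 200 mL = 307 mL.
[Ca²⁺] = (8.10×10⁻⁴)(107)/307 = 2.82×10⁻⁴ mol L⁻¹
[SO₄²⁻] = (5.27×10⁻³)(200)/307 = 3.43×10⁻³ mol L⁻¹
Q = [Ca²⁺][SO₄²⁻] = 9.69×10⁻⁷
Since Q (9.69×10⁻⁷) is less than Ksp (2.32×10⁻⁵), no CaSO₄ precipitates.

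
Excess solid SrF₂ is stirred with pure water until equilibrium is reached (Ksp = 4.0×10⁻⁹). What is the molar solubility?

SrF₂(s) ⇌ Sr²⁺(aq) + 2 F⁻(aq)
Call the molar solubility s, so that [Sr²⁺] = s and [F⁻] = 2s.
Ksp = [Sr²⁺][F⁻]^2 = s · (2s)^2 = 4s^3
4s^3 = 4.0×10⁻⁹  ⇒  s^3 = 1.0×10⁻⁹
Taking the 3rd root, s = 1.0×10⁻³ mol/L.

1.0×10⁻³ M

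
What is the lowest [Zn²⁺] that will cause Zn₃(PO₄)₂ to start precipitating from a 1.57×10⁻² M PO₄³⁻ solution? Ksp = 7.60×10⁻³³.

Each salt precipitates once Q = Ksp for that salt.
Zn₃(PO₄)₂(s) ⇌ 3 Zn²⁺(aq) + 2 PO₄³⁻(aq)
Ksp = [Zn²⁺]^3[PO₄³⁻]^2 = [Zn²⁺]^3(1.57×10⁻²)^2
[Zn²⁺]^3 = 7.60×10⁻³³ / (1.57×10⁻²)^2 = 3.08×10⁻²⁹
[Zn²⁺] = 3.14×10⁻¹⁰ M

3.14×10⁻¹⁰ M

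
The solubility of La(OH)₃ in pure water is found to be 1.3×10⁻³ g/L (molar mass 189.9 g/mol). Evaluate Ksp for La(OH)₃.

Ksp = 5.9×10⁻²⁰

Convert to molarity: s = 1.3×10⁻³ / 189.9 = 6.846×10⁻⁶ mol/L
La(OH)₃(s) ⇌ La³⁺(aq) + 3 OH⁻(aq)
Let s be the molar solubility. Then [La³⁺] = s and [OH⁻] = 3s.
Ksp = [La³⁺][OH⁻]^3 = s · (3s)^3 = 27s^4
Ksp = 27 × (6.846×10⁻⁶)^4 = 5.9×10⁻²⁰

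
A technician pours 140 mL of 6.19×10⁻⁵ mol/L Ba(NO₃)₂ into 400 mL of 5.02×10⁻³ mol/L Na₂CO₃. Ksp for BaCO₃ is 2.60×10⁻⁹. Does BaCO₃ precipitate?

Yes

The combined volume is 540 mL.
[Ba²⁺] = (6.19×10⁻⁵)(140)/540 = 1.60×10⁻⁵ mol/L
[CO₃²⁻] = (5.02×10⁻³)(400)/540 = 3.72×10⁻³ mol/L
Q = [Ba²⁺][CO₃²⁻] = 5.97×10⁻⁸
Q = 5.97×10⁻⁸ > Ksp = 2.60×10⁻⁹, so the solution is supersaturated and BaCO₃ precipitates.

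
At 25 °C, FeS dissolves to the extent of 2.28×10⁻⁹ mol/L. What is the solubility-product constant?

FeS(s) ⇌ Fe²⁺(aq) + S²⁻(aq)
With molar solubility s: [Fe²⁺] = s, [S²⁻] = s.
Ksp = [Fe²⁺][S²⁻] = s · s = s^2
Ksp = (2.28×10⁻⁹)^2 = 5.20×10⁻¹⁸

Ksp = 5.20×10⁻¹⁸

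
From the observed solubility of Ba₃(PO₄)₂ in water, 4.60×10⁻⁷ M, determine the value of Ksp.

Ksp = 2.22×10⁻³⁰

Ba₃(PO₄)₂(s) ⇌ 3 Ba²⁺(aq) + 2 PO₄³⁻(aq)
With molar solubility s: [Ba²⁺] = 3s, [PO₄³⁻] = 2s.
Ksp = [Ba²⁺]^3[PO₄³⁻]^2 = (3s)^3 · (2s)^2 = 108s^5
Ksp = 108 × (4.60×10⁻⁷)^5 = 2.22×10⁻³⁰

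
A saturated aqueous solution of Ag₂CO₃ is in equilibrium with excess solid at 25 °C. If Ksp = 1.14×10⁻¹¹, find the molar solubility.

1.42×10⁻⁴ M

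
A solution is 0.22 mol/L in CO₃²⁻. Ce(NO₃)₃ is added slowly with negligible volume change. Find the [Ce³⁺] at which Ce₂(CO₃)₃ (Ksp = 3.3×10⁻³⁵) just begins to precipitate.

5.6×10⁻¹⁷ M

Each salt precipitates once Q = Ksp for that salt.
Ce₂(CO₃)₃(s) ⇌ 2 Ce³⁺(aq) + 3 CO₃²⁻(aq)
Ksp = [Ce³⁺]^2[CO₃²⁻]^3 = [Ce³⁺]^2(0.22)^3
[Ce³⁺]^2 = 3.3×10⁻³⁵ / (0.22)^3 = 3.1×10⁻³³
[Ce³⁺] = 5.6×10⁻¹⁷ mol/L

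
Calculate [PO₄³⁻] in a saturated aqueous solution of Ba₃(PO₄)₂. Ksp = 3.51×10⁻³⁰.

Ba₃(PO₄)₂(s) ⇌ 3 Ba²⁺(aq) + 2 PO₄³⁻(aq)
Let s be the molar solubility. Then [Ba²⁺] = 3s and [PO₄³⁻] = 2s.
Ksp = [Ba²⁺]^3[PO₄³⁻]^2 = (3s)^3 · (2s)^2 = 108s^5 = 3.51×10⁻³⁰
s = 5.04×10⁻⁷ mol/L
[PO₄³⁻] = 2s = 1.01×10⁻⁶ mol/L

1.01×10⁻⁶ M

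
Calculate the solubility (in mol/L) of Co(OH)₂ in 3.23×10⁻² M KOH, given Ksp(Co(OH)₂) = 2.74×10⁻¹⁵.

2.63×10⁻¹² M

Co(OH)₂(s) ⇌ Co²⁺(aq) + 2 OH⁻(aq)
The solution already contains OH⁻ at 3.23×10⁻² M. Let s be the molar solubility of Co(OH)₂.
[OH⁻] ≈ 3.23×10⁻² M (common ion dominates); [Co²⁺] = s.
Ksp = [Co²⁺][OH⁻]^2 = s(3.23×10⁻²)^2
s = 2.74×10⁻¹⁵ / (3.23×10⁻²)^2 = 2.63×10⁻¹²
s = 2.63×10⁻¹² M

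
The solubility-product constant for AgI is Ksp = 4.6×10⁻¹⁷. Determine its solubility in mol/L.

6.8×10⁻⁹ M

AgI(s) ⇌ Ag⁺(aq) + I⁻(aq)
For each mole of AgI that dissolves per liter, [Ag⁺] = s and [I⁻] = s; let s denote this solubility.
Ksp = [Ag⁺][I⁻] = s · s = s^2
s^2 = 4.6×10⁻¹⁷
s = (4.6×10⁻¹⁷)^(1/2) = 6.8×10⁻⁹ mol L⁻¹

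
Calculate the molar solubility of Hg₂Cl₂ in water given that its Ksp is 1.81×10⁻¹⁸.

Hg₂Cl₂(s) ⇌ Hg₂²⁺(aq) + 2 Cl⁻(aq)
If s mol/L of Hg₂Cl₂ dissolves, [Hg₂²⁺] = s and [Cl⁻] = 2s.
Ksp = [Hg₂²⁺][Cl⁻]^2 = s · (2s)^2 = 4s^3
4s^3 = 1.81×10⁻¹⁸  ⇒  s^3 = 4.53×10⁻¹⁹
s = (4.53×10⁻¹⁹)^(1/3) = 7.68×10⁻⁷ M

7.68×10⁻⁷ M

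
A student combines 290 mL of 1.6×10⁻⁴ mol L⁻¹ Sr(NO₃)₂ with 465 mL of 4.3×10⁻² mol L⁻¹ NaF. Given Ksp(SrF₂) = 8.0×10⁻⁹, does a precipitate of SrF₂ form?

Yes

After mixing, V = 290 mL + 465 mL = 755 mL.
[Sr²⁺] = (1.6×10⁻⁴)(290)/755 = 6.1×10⁻⁵ mol L⁻¹
[F⁻] = (4.3×10⁻²)(465)/755 = 2.6×10⁻² mol L⁻¹
Q = [Sr²⁺][F⁻]^2 = 4.3×10⁻⁸
Since Q (4.3×10⁻⁸) exceeds Ksp (8.0×10⁻⁹), SrF₂ will precipitate.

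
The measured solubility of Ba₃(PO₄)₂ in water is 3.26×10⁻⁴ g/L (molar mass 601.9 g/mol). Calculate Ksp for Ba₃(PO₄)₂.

Ksp = 5.03×10⁻³⁰

s = (3.26×10⁻⁴ g L⁻¹)/(601.9 g mol⁻¹) = 5.4162×10⁻⁷ M
Ba₃(PO₄)₂(s) ⇌ 3 Ba²⁺(aq) + 2 PO₄³⁻(aq)
With molar solubility s: [Ba²⁺] = 3s, [PO₄³⁻] = 2s.
Ksp = [Ba²⁺]^3[PO₄³⁻]^2 = (3s)^3 · (2s)^2 = 108s^5
Ksp = 108 × (5.4162×10⁻⁷)^5 = 5.03×10⁻³⁰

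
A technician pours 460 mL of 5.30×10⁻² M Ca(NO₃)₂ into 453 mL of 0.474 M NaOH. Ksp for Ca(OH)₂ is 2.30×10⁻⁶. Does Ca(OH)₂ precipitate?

The combined volume is 913 mL.
[Ca²⁺] = (5.30×10⁻²)(460)/913 = 2.67×10⁻² M
[OH⁻] = (0.474)(453)/913 = 0.235 M
Q = [Ca²⁺][OH⁻]^2 = 1.48×10⁻³
Because Q > Ksp (1.48×10⁻³ vs 2.30×10⁻⁶), a precipitate of Ca(OH)₂ forms.

Yes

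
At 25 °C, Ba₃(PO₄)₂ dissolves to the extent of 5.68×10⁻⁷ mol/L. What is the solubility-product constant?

Ksp = 6.39×10⁻³⁰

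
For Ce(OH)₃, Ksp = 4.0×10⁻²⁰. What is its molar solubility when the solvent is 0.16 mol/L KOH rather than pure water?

9.8×10⁻¹⁸ M

Ce(OH)₃(s) ⇌ Ce³⁺(aq) + 3 OH⁻(aq)
Let s be the solubility of Ce(OH)₃ here. The common ion gives [OH⁻] ≈ 0.16 mol/L, and [Ce³⁺] = s.
Ksp = [Ce³⁺][OH⁻]^3 = s(0.16)^3
s = 4.0×10⁻²⁰ / (0.16)^3 = 9.8×10⁻¹⁸
s = 9.8×10⁻¹⁸ mol/L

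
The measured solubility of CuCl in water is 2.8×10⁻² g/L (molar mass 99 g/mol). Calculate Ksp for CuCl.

Molar solubility s = (2.8×10⁻² g/L) / (99 g/mol) = 2.828×10⁻⁴ mol/L
CuCl(s) ⇌ Cu⁺(aq) + Cl⁻(aq)
For each mole of CuCl that dissolves per liter, [Cu⁺] = s and [Cl⁻] = s; let s denote this solubility.
Ksp = [Cu⁺][Cl⁻] = s · s = s^2
Ksp = (2.828×10⁻⁴)^2 = 8.0×10⁻⁸

Ksp = 8.0×10⁻⁸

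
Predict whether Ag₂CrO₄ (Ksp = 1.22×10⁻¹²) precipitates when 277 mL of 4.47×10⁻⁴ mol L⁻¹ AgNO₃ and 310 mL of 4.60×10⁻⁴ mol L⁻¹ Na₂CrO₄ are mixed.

Yes

The combined volume is 587 mL.
[Ag⁺] = (4.47×10⁻⁴)(277)/587 = 2.11×10⁻⁴ mol L⁻¹
[CrO₄²⁻] = (4.60×10⁻⁴)(310)/587 = 2.43×10⁻⁴ mol L⁻¹
Q = [Ag⁺]^2[CrO₄²⁻] = 1.08×10⁻¹¹
Q = 1.08×10⁻¹¹ > Ksp = 1.22×10⁻¹², so the solution is supersaturated and Ag₂CrO₄ precipitates.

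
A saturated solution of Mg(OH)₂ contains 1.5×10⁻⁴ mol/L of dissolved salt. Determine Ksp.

Ksp = 1.4×10⁻¹¹

Mg(OH)₂(s) ⇌ Mg²⁺(aq) + 2 OH⁻(aq)
Call the molar solubility s, so that [Mg²⁺] = s and [OH⁻] = 2s.
Ksp = [Mg²⁺][OH⁻]^2 = s · (2s)^2 = 4s^3
Ksp = 4 × (1.5×10⁻⁴)^3 = 1.4×10⁻¹¹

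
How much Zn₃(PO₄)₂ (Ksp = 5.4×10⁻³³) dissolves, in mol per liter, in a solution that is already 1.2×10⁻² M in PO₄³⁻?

1.1×10⁻¹⁰ M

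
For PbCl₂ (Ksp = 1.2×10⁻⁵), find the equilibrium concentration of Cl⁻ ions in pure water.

2.9×10⁻² M

PbCl₂(s) ⇌ Pb²⁺(aq) + 2 Cl⁻(aq)
If s mol/L of PbCl₂ dissolves, [Pb²⁺] = s and [Cl⁻] = 2s.
Ksp = [Pb²⁺][Cl⁻]^2 = s · (2s)^2 = 4s^3 = 1.2×10⁻⁵
s = 1.4×10⁻² mol L⁻¹
[Cl⁻] = 2s = 2.9×10⁻² mol L⁻¹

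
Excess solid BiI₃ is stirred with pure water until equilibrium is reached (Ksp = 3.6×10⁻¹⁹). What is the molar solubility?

1.1×10⁻⁵ M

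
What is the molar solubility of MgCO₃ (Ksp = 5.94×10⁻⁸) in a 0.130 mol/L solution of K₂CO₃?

MgCO₃(s) ⇌ Mg²⁺(aq) + CO₃²⁻(aq)
The solution already contains CO₃²⁻ at 0.130 mol/L. Let s be the molar solubility of MgCO₃.
[CO₃²⁻] ≈ 0.130 mol/L (common ion dominates); [Mg²⁺] = s.
Ksp = [Mg²⁺][CO₃²⁻] = s(0.130)
s = 5.94×10⁻⁸ / (0.130) = 4.57×10⁻⁷
s = 4.57×10⁻⁷ mol/L

4.57×10⁻⁷ M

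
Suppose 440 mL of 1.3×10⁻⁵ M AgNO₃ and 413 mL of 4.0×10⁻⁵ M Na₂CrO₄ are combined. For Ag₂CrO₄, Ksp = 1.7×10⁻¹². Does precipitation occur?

No

After mixing, V = 440 mL + 413 mL = 853 mL.
[Ag⁺] = (1.3×10⁻⁵)(440)/853 = 6.7×10⁻⁶ M
[CrO₄²⁻] = (4.0×10⁻⁵)(413)/853 = 1.9×10⁻⁵ M
Q = [Ag⁺]^2[CrO₄²⁻] = 8.7×10⁻¹⁶
Q = 8.7×10⁻¹⁶ < Ksp = 1.7×10⁻¹², so the solution is unsaturated and no precipitate forms.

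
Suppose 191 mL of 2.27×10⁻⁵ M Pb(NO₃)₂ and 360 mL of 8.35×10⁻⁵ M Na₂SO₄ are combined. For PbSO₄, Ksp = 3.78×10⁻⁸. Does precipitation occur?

After mixing, V = 191 mL + 360 mL = 551 mL.
[Pb²⁺] = (2.27×10⁻⁵)(191)/551 = 7.87×10⁻⁶ M
[SO₄²⁻] = (8.35×10⁻⁵)(360)/551 = 5.46×10⁻⁵ M
Q = [Pb²⁺][SO₄²⁻] = 4.29×10⁻¹⁰
Q < Ksp (4.29×10⁻¹⁰ vs 3.78×10⁻⁸); the solution remains unsaturated and no precipitate forms.

No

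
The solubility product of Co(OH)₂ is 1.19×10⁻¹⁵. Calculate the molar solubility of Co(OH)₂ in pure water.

Co(OH)₂(s) ⇌ Co²⁺(aq) + 2 OH⁻(aq)
For each mole of Co(OH)₂ that dissolves per liter, [Co²⁺] = s and [OH⁻] = 2s; let s denote this solubility.
Ksp = [Co²⁺][OH⁻]^2 = s · (2s)^2 = 4s^3
4s^3 = 1.19×10⁻¹⁵  ⇒  s^3 = 2.98×10⁻¹⁶
s = (2.98×10⁻¹⁶)^(1/3) = 6.68×10⁻⁶ mol/L

6.68×10⁻⁶ M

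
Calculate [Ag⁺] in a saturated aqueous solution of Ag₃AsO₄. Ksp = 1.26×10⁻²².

4.41×10⁻⁶ M

Ag₃AsO₄(s) ⇌ 3 Ag⁺(aq) + AsO₄³⁻(aq)
With molar solubility s: [Ag⁺] = 3s, [AsO₄³⁻] = s.
Ksp = [Ag⁺]^3[AsO₄³⁻] = (3s)^3 · s = 27s^4 = 1.26×10⁻²²
s = 1.47×10⁻⁶ M
[Ag⁺] = 3s = 4.41×10⁻⁶ M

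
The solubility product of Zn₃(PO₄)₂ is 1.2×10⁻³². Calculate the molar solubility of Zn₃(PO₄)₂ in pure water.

Zn₃(PO₄)₂(s) ⇌ 3 Zn²⁺(aq) + 2 PO₄³⁻(aq)
Let s be the molar solubility. Then [Zn²⁺] = 3s and [PO₄³⁻] = 2s.
Ksp = [Zn²⁺]^3[PO₄³⁻]^2 = (3s)^3 · (2s)^2 = 108s^5
108s^5 = 1.2×10⁻³²  ⇒  s^5 = 1.1×10⁻³⁴
s = 1.6×10⁻⁷ mol/L

1.6×10⁻⁷ M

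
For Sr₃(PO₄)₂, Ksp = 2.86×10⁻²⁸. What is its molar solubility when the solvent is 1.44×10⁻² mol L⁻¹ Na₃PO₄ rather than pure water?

Sr₃(PO₄)₂(s) ⇌ 3 Sr²⁺(aq) + 2 PO₄³⁻(aq)
PO₄³⁻ is already present at 1.44×10⁻² mol L⁻¹. If s mol/L of Sr₃(PO₄)₂ dissolves, [Sr²⁺] = 3s while [PO₄³⁻] ≈ 1.44×10⁻² mol L⁻¹.
Ksp = [Sr²⁺]^3[PO₄³⁻]^2 = (3s)^3(1.44×10⁻²)^2
(3s)^3 = 2.86×10⁻²⁸ / (1.44×10⁻²)^2 = 1.38×10⁻²⁴
s = 3.71×10⁻⁹ mol L⁻¹

3.71×10⁻⁹ M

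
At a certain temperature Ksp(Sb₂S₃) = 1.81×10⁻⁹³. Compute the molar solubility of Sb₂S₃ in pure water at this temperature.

1.11×10⁻¹⁹ M

Sb₂S₃(s) ⇌ 2 Sb³⁺(aq) + 3 S²⁻(aq)
Let s be the molar solubility. Then [Sb³⁺] = 2s and [S²⁻] = 3s.
Ksp = [Sb³⁺]^2[S²⁻]^3 = (2s)^2 · (3s)^3 = 108s^5
108s^5 = 1.81×10⁻⁹³  ⇒  s^5 = 1.68×10⁻⁹⁵
Taking the 5th root, s = 1.11×10⁻¹⁹ mol L⁻¹.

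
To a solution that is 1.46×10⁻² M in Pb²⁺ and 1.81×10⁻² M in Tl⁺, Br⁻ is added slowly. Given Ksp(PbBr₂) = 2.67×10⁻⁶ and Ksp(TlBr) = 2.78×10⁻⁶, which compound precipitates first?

TlBr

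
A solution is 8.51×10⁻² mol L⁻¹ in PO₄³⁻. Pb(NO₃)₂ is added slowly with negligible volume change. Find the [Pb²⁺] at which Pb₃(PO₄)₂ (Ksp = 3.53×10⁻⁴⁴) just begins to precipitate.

Each salt precipitates once Q = Ksp for that salt.
Pb₃(PO₄)₂(s) ⇌ 3 Pb²⁺(aq) + 2 PO₄³⁻(aq)
Ksp = [Pb²⁺]^3[PO₄³⁻]^2 = [Pb²⁺]^3(8.51×10⁻²)^2
[Pb²⁺]^3 = 3.53×10⁻⁴⁴ / (8.51×10⁻²)^2 = 4.87×10⁻⁴²
[Pb²⁺] = 1.70×10⁻¹⁴ mol L⁻¹

1.70×10⁻¹⁴ M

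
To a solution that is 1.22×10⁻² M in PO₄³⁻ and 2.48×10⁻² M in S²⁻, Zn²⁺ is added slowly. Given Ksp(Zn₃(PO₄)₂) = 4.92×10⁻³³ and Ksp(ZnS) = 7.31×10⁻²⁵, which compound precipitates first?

Precipitation of each salt begins when its ion product equals Ksp.
For Zn₃(PO₄)₂: [Zn²⁺] = (Ksp/[PO₄³⁻]^2)^(1/3) = 3.21×10⁻¹⁰ M
For ZnS: [Zn²⁺] = (Ksp/[S²⁻]) = 2.95×10⁻²³ M
ZnS requires the lower [Zn²⁺], so it precipitates first.

ZnS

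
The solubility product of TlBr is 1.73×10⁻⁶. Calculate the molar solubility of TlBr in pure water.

TlBr(s) ⇌ Tl⁺(aq) + Br⁻(aq)
For each mole of TlBr that dissolves per liter, [Tl⁺] = s and [Br⁻] = s; let s denote this solubility.
Ksp = [Tl⁺][Br⁻] = s · s = s^2
s^2 = 1.73×10⁻⁶
s = (1.73×10⁻⁶)^(1/2) = 1.32×10⁻³ M

1.32×10⁻³ M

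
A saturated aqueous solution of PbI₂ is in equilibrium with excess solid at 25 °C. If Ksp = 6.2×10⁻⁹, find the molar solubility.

PbI₂(s) ⇌ Pb²⁺(aq) + 2 I⁻(aq)
For each mole of PbI₂ that dissolves per liter, [Pb²⁺] = s and [I⁻] = 2s; let s denote this solubility.
Ksp = [Pb²⁺][I⁻]^2 = s · (2s)^2 = 4s^3
4s^3 = 6.2×10⁻⁹  ⇒  s^3 = 1.6×10⁻⁹
s = (1.6×10⁻⁹)^(1/3) = 1.2×10⁻³ mol/L

1.2×10⁻³ M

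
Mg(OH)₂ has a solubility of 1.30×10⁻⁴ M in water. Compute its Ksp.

Ksp = 8.79×10⁻¹²

Mg(OH)₂(s) ⇌ Mg²⁺(aq) + 2 OH⁻(aq)
If s mol/L of Mg(OH)₂ dissolves, [Mg²⁺] = s and [OH⁻] = 2s.
Ksp = [Mg²⁺][OH⁻]^2 = s · (2s)^2 = 4s^3
Ksp = 4 × (1.30×10⁻⁴)^3 = 8.79×10⁻¹²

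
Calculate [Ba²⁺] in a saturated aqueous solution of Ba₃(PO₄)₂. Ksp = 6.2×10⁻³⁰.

1.7×10⁻⁶ M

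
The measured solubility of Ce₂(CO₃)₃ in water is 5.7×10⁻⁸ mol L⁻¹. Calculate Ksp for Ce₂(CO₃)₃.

Ce₂(CO₃)₃(s) ⇌ 2 Ce³⁺(aq) + 3 CO₃²⁻(aq)
If s mol/L of Ce₂(CO₃)₃ dissolves, [Ce³⁺] = 2s and [CO₃²⁻] = 3s.
Ksp = [Ce³⁺]^2[CO₃²⁻]^3 = (2s)^2 · (3s)^3 = 108s^5
Ksp = 108 × (5.7×10⁻⁸)^5 = 6.5×10⁻³⁵

Ksp = 6.5×10⁻³⁵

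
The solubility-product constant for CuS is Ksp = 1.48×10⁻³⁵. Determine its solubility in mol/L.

CuS(s) ⇌ Cu²⁺(aq) + S²⁻(aq)
Call the molar solubility s, so that [Cu²⁺] = s and [S²⁻] = s.
Ksp = [Cu²⁺][S²⁻] = s · s = s^2
s^2 = 1.48×10⁻³⁵
s = (1.48×10⁻³⁵)^(1/2) = 3.85×10⁻¹⁸ mol/L

3.85×10⁻¹⁸ M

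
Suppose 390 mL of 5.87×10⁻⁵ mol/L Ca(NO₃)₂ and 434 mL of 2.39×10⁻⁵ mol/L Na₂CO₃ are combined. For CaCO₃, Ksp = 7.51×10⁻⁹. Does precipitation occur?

After mixing, V = 390 mL + 434 mL = 824 mL.
[Ca²⁺] = (5.87×10⁻⁵)(390)/824 = 2.78×10⁻⁵ mol/L
[CO₃²⁻] = (2.39×10⁻⁵)(434)/824 = 1.26×10⁻⁵ mol/L
Q = [Ca²⁺][CO₃²⁻] = 3.50×10⁻¹⁰
Q < Ksp (3.50×10⁻¹⁰ vs 7.51×10⁻⁹); the solution remains unsaturated and no precipitate forms.

No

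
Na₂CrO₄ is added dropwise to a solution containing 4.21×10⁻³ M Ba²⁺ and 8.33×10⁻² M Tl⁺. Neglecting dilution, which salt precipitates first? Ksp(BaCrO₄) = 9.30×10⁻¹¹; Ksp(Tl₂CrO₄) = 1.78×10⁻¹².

Precipitation begins when Q = Ksp.
For BaCrO₄: [CrO₄²⁻] = (Ksp/[Ba²⁺]) = 2.21×10⁻⁸ M
For Tl₂CrO₄: [CrO₄²⁻] = (Ksp/[Tl⁺]^2) = 2.57×10⁻¹⁰ M
The smaller threshold [CrO₄²⁻] is reached first, so Tl₂CrO₄ precipitates first.

Tl₂CrO₄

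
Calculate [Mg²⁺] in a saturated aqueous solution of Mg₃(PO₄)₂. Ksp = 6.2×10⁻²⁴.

2.7×10⁻⁵ M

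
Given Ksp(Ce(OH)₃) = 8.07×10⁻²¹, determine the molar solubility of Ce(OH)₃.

Ce(OH)₃(s) ⇌ Ce³⁺(aq) + 3 OH⁻(aq)
Let s be the molar solubility. Then [Ce³⁺] = s and [OH⁻] = 3s.
Ksp = [Ce³⁺][OH⁻]^3 = s · (3s)^3 = 27s^4
27s^4 = 8.07×10⁻²¹  ⇒  s^4 = 2.99×10⁻²²
s = (2.99×10⁻²²)^(1/4) = 4.16×10⁻⁶ M

4.16×10⁻⁶ M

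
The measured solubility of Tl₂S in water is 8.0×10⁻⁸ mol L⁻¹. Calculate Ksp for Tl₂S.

Tl₂S(s) ⇌ 2 Tl⁺(aq) + S²⁻(aq)
With molar solubility s: [Tl⁺] = 2s, [S²⁻] = s.
Ksp = [Tl⁺]^2[S²⁻] = (2s)^2 · s = 4s^3
Ksp = 4 × (8.0×10⁻⁸)^3 = 2.0×10⁻²¹

Ksp = 2.0×10⁻²¹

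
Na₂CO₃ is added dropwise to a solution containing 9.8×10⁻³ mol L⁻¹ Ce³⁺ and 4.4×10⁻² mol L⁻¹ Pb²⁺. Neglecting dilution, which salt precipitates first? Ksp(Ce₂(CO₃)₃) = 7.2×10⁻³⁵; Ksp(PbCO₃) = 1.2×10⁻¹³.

PbCO₃

Precipitation begins when Q = Ksp.
For Ce₂(CO₃)₃: [CO₃²⁻] = (Ksp/[Ce³⁺]^2)^(1/3) = 9.1×10⁻¹¹ mol L⁻¹
For PbCO₃: [CO₃²⁻] = (Ksp/[Pb²⁺]) = 2.7×10⁻¹² mol L⁻¹
The smaller threshold [CO₃²⁻] is reached first, so PbCO₃ precipitates first.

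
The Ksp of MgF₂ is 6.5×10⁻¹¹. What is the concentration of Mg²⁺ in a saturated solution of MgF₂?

2.5×10⁻⁴ M

MgF₂(s) ⇌ Mg²⁺(aq) + 2 F⁻(aq)
Let s be the molar solubility. Then [Mg²⁺] = s and [F⁻] = 2s.
Ksp = [Mg²⁺][F⁻]^2 = s · (2s)^2 = 4s^3 = 6.5×10⁻¹¹
s = 2.5×10⁻⁴ mol/L
[Mg²⁺] = s = 2.5×10⁻⁴ mol/L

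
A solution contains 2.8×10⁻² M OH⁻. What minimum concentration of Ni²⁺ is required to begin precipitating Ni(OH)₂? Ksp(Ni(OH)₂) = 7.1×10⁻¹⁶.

Precipitation of each salt begins when its ion product equals Ksp.
Ni(OH)₂(s) ⇌ Ni²⁺(aq) + 2 OH⁻(aq)
Ksp = [Ni²⁺][OH⁻]^2 = [Ni²⁺](2.8×10⁻²)^2
[Ni²⁺] = 7.1×10⁻¹⁶ / (2.8×10⁻²)^2 = 9.1×10⁻¹³
[Ni²⁺] = 9.1×10⁻¹³ M

9.1×10⁻¹³ M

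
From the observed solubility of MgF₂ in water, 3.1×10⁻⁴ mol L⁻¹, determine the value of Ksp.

MgF₂(s) ⇌ Mg²⁺(aq) + 2 F⁻(aq)
Call the molar solubility s, so that [Mg²⁺] = s and [F⁻] = 2s.
Ksp = [Mg²⁺][F⁻]^2 = s · (2s)^2 = 4s^3
Ksp = 4 × (3.1×10⁻⁴)^3 = 1.2×10⁻¹⁰

Ksp = 1.2×10⁻¹⁰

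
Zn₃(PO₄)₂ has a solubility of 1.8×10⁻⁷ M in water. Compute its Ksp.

Zn₃(PO₄)₂(s) ⇌ 3 Zn²⁺(aq) + 2 PO₄³⁻(aq)
Let s be the molar solubility. Then [Zn²⁺] = 3s and [PO₄³⁻] = 2s.
Ksp = [Zn²⁺]^3[PO₄³⁻]^2 = (3s)^3 · (2s)^2 = 108s^5
Ksp = 108 × (1.8×10⁻⁷)^5 = 2.0×10⁻³²

Ksp = 2.0×10⁻³²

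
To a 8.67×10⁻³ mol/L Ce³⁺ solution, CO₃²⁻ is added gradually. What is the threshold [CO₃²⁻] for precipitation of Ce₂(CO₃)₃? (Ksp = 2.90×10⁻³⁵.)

Precipitation begins when Q = Ksp.
Ce₂(CO₃)₃(s) ⇌ 2 Ce³⁺(aq) + 3 CO₃²⁻(aq)
Ksp = [Ce³⁺]^2[CO₃²⁻]^3 = [CO₃²⁻]^3(8.67×10⁻³)^2
[CO₃²⁻]^3 = 2.90×10⁻³⁵ / (8.67×10⁻³)^2 = 3.86×10⁻³¹
[CO₃²⁻] = 7.28×10⁻¹¹ mol/L

7.28×10⁻¹¹ M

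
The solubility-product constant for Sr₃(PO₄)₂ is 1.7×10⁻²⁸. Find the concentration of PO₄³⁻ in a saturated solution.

2.2×10⁻⁶ M

Sr₃(PO₄)₂(s) ⇌ 3 Sr²⁺(aq) + 2 PO₄³⁻(aq)
For each mole of Sr₃(PO₄)₂ that dissolves per liter, [Sr²⁺] = 3s and [PO₄³⁻] = 2s; let s denote this solubility.
Ksp = [Sr²⁺]^3[PO₄³⁻]^2 = (3s)^3 · (2s)^2 = 108s^5 = 1.7×10⁻²⁸
s = 1.1×10⁻⁶ mol L⁻¹
[PO₄³⁻] = 2s = 2.2×10⁻⁶ mol L⁻¹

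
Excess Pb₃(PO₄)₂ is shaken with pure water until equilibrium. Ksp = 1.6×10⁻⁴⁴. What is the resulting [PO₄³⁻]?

Pb₃(PO₄)₂(s) ⇌ 3 Pb²⁺(aq) + 2 PO₄³⁻(aq)
Let s be the molar solubility. Then [Pb²⁺] = 3s and [PO₄³⁻] = 2s.
Ksp = [Pb²⁺]^3[PO₄³⁻]^2 = (3s)^3 · (2s)^2 = 108s^5 = 1.6×10⁻⁴⁴
s = 6.8×10⁻¹⁰ mol L⁻¹
[PO₄³⁻] = 2s = 1.4×10⁻⁹ mol L⁻¹

1.4×10⁻⁹ M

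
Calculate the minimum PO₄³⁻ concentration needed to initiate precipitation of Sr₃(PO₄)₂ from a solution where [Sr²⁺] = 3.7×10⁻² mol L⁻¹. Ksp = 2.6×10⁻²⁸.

2.3×10⁻¹² M

The threshold for precipitation is Q = Ksp.
Sr₃(PO₄)₂(s) ⇌ 3 Sr²⁺(aq) + 2 PO₄³⁻(aq)
Ksp = [Sr²⁺]^3[PO₄³⁻]^2 = [PO₄³⁻]^2(3.7×10⁻²)^3
[PO₄³⁻]^2 = 2.6×10⁻²⁸ / (3.7×10⁻²)^3 = 5.1×10⁻²⁴
[PO₄³⁻] = 2.3×10⁻¹² mol L⁻¹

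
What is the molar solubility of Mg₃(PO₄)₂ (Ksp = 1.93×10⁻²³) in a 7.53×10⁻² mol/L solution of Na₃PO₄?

5.01×10⁻⁸ M

Mg₃(PO₄)₂(s) ⇌ 3 Mg²⁺(aq) + 2 PO₄³⁻(aq)
Let s be the solubility of Mg₃(PO₄)₂ here. The common ion gives [PO₄³⁻] ≈ 7.53×10⁻² mol/L, and [Mg²⁺] = 3s.
Ksp = [Mg²⁺]^3[PO₄³⁻]^2 = (3s)^3(7.53×10⁻²)^2
(3s)^3 = 1.93×10⁻²³ / (7.53×10⁻²)^2 = 3.40×10⁻²¹
s = 5.01×10⁻⁸ mol/L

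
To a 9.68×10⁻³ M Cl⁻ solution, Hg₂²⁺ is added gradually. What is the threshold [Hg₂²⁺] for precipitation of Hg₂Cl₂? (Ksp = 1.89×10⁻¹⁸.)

A salt starts to precipitate once the ion product Q reaches its Ksp.
Hg₂Cl₂(s) ⇌ Hg₂²⁺(aq) + 2 Cl⁻(aq)
Ksp = [Hg₂²⁺][Cl⁻]^2 = [Hg₂²⁺](9.68×10⁻³)^2
[Hg₂²⁺] = 1.89×10⁻¹⁸ / (9.68×10⁻³)^2 = 2.02×10⁻¹⁴
[Hg₂²⁺] = 2.02×10⁻¹⁴ M

2.02×10⁻¹⁴ M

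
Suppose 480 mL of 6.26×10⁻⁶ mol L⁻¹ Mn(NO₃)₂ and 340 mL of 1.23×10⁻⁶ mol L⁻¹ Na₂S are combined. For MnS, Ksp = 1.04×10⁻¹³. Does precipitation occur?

The combined volume is 820 mL.
[Mn²⁺] = (6.26×10⁻⁶)(480)/820 = 3.66×10⁻⁶ mol L⁻¹
[S²⁻] = (1.23×10⁻⁶)(340)/820 = 5.10×10⁻⁷ mol L⁻¹
Q = [Mn²⁺][S²⁻] = 1.87×10⁻¹²
Because Q > Ksp (1.87×10⁻¹² vs 1.04×10⁻¹³), a precipitate of MnS forms.

Yes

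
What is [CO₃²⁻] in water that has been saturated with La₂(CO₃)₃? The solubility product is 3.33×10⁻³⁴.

2.37×10⁻⁷ M

La₂(CO₃)₃(s) ⇌ 2 La³⁺(aq) + 3 CO₃²⁻(aq)
With molar solubility s: [La³⁺] = 2s, [CO₃²⁻] = 3s.
Ksp = [La³⁺]^2[CO₃²⁻]^3 = (2s)^2 · (3s)^3 = 108s^5 = 3.33×10⁻³⁴
s = 7.90×10⁻⁸ M
[CO₃²⁻] = 3s = 2.37×10⁻⁷ M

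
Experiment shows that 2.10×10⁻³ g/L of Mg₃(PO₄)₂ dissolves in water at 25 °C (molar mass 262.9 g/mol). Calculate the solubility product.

s = (2.10×10⁻³ g L⁻¹)/(262.9 g mol⁻¹) = 7.9878×10⁻⁶ M
Mg₃(PO₄)₂(s) ⇌ 3 Mg²⁺(aq) + 2 PO₄³⁻(aq)
For each mole of Mg₃(PO₄)₂ that dissolves per liter, [Mg²⁺] = 3s and [PO₄³⁻] = 2s; let s denote this solubility.
Ksp = [Mg²⁺]^3[PO₄³⁻]^2 = (3s)^3 · (2s)^2 = 108s^5
Ksp = 108 × (7.9878×10⁻⁶)^5 = 3.51×10⁻²⁴

Ksp = 3.51×10⁻²⁴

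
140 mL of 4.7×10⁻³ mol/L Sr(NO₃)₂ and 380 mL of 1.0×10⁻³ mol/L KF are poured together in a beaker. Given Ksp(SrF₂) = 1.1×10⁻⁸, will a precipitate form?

No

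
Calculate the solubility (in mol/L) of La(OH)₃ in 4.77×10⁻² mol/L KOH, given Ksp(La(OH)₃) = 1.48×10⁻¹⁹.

1.36×10⁻¹⁵ M

La(OH)₃(s) ⇌ La³⁺(aq) + 3 OH⁻(aq)
With OH⁻ already at 4.77×10⁻² mol/L and s small, take [OH⁻] ≈ 4.77×10⁻² mol/L and [La³⁺] = s.
Ksp = [La³⁺][OH⁻]^3 = s(4.77×10⁻²)^3
s = 1.48×10⁻¹⁹ / (4.77×10⁻²)^3 = 1.36×10⁻¹⁵
s = 1.36×10⁻¹⁵ mol/L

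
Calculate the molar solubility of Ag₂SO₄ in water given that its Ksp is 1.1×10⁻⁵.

1.4×10⁻² M

Ag₂SO₄(s) ⇌ 2 Ag⁺(aq) + SO₄²⁻(aq)
With molar solubility s: [Ag⁺] = 2s, [SO₄²⁻] = s.
Ksp = [Ag⁺]^2[SO₄²⁻] = (2s)^2 · s = 4s^3
4s^3 = 1.1×10⁻⁵  ⇒  s^3 = 2.8×10⁻⁶
Taking the 3rd root, s = 1.4×10⁻² mol/L.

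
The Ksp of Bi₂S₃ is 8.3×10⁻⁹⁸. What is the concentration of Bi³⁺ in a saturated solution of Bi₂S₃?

3.0×10⁻²⁰ M

Bi₂S₃(s) ⇌ 2 Bi³⁺(aq) + 3 S²⁻(aq)
If s mol/L of Bi₂S₃ dissolves, [Bi³⁺] = 2s and [S²⁻] = 3s.
Ksp = [Bi³⁺]^2[S²⁻]^3 = (2s)^2 · (3s)^3 = 108s^5 = 8.3×10⁻⁹⁸
s = 1.5×10⁻²⁰ mol/L
[Bi³⁺] = 2s = 3.0×10⁻²⁰ mol/L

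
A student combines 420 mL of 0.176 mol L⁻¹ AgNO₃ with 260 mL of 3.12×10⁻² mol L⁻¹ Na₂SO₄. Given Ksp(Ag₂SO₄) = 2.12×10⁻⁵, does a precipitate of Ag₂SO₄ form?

Yes

Total volume after mixing = 420 + 260 = 680 mL.
[Ag⁺] = (0.176)(420)/680 = 0.109 mol L⁻¹
[SO₄²⁻] = (3.12×10⁻²)(260)/680 = 1.19×10⁻² mol L⁻¹
Q = [Ag⁺]^2[SO₄²⁻] = 1.41×10⁻⁴
Since Q (1.41×10⁻⁴) exceeds Ksp (2.12×10⁻⁵), Ag₂SO₄ will precipitate.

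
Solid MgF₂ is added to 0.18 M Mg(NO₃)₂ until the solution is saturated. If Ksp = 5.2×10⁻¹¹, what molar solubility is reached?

8.5×10⁻⁶ M

MgF₂(s) ⇌ Mg²⁺(aq) + 2 F⁻(aq)
The solution already contains Mg²⁺ at 0.18 M. Let s be the molar solubility of MgF₂.
[Mg²⁺] ≈ 0.18 M (common ion dominates); [F⁻] = 2s.
Ksp = [Mg²⁺][F⁻]^2 = (0.18)(2s)^2
(2s)^2 = 5.2×10⁻¹¹ / (0.18) = 2.9×10⁻¹⁰
s = 8.5×10⁻⁶ M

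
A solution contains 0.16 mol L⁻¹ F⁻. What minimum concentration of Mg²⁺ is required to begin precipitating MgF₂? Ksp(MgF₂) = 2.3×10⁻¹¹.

9.0×10⁻¹⁰ M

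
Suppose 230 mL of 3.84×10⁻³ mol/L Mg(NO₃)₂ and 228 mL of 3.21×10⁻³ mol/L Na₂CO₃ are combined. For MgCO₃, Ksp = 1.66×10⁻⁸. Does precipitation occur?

Total volume after mixing = 230 + 228 = 458 mL.
[Mg²⁺] = (3.84×10⁻³)(230)/458 = 1.93×10⁻³ mol/L
[CO₃²⁻] = (3.21×10⁻³)(228)/458 = 1.60×10⁻³ mol/L
Q = [Mg²⁺][CO₃²⁻] = 3.08×10⁻⁶
Since Q (3.08×10⁻⁶) exceeds Ksp (1.66×10⁻⁸), MgCO₃ will precipitate.

Yes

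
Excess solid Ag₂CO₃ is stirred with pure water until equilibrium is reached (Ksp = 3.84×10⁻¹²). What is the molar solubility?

Ag₂CO₃(s) ⇌ 2 Ag⁺(aq) + CO₃²⁻(aq)
Call the molar solubility s, so that [Ag⁺] = 2s and [CO₃²⁻] = s.
Ksp = [Ag⁺]^2[CO₃²⁻] = (2s)^2 · s = 4s^3
4s^3 = 3.84×10⁻¹²  ⇒  s^3 = 9.60×10⁻¹³
s = 9.86×10⁻⁵ mol/L

9.86×10⁻⁵ M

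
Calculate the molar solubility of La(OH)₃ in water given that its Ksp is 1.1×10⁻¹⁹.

8.0×10⁻⁶ M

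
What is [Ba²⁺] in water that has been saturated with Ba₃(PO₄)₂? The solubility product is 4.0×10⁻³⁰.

1.6×10⁻⁶ M

Ba₃(PO₄)₂(s) ⇌ 3 Ba²⁺(aq) + 2 PO₄³⁻(aq)
If s mol/L of Ba₃(PO₄)₂ dissolves, [Ba²⁺] = 3s and [PO₄³⁻] = 2s.
Ksp = [Ba²⁺]^3[PO₄³⁻]^2 = (3s)^3 · (2s)^2 = 108s^5 = 4.0×10⁻³⁰
s = 5.2×10⁻⁷ mol/L
[Ba²⁺] = 3s = 1.6×10⁻⁶ mol/L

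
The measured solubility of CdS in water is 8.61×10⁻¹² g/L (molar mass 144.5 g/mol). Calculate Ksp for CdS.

Ksp = 3.55×10⁻²⁷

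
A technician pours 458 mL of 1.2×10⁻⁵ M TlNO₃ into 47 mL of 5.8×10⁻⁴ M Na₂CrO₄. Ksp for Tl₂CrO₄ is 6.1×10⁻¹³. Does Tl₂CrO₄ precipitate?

The combined volume is 505 mL.
[Tl⁺] = (1.2×10⁻⁵)(458)/505 = 1.1×10⁻⁵ M
[CrO₄²⁻] = (5.8×10⁻⁴)(47)/505 = 5.4×10⁻⁵ M
Q = [Tl⁺]^2[CrO₄²⁻] = 6.4×10⁻¹⁵
Since Q (6.4×10⁻¹⁵) is less than Ksp (6.1×10⁻¹³), no Tl₂CrO₄ precipitates.

No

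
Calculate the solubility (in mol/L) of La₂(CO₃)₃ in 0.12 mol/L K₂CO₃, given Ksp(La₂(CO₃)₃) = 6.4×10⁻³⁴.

3.0×10⁻¹⁶ M

La₂(CO₃)₃(s) ⇌ 2 La³⁺(aq) + 3 CO₃²⁻(aq)
The solution already contains CO₃²⁻ at 0.12 mol/L. Let s be the molar solubility of La₂(CO₃)₃.
[CO₃²⁻] ≈ 0.12 mol/L (common ion dominates); [La³⁺] = 2s.
Ksp = [La³⁺]^2[CO₃²⁻]^3 = (2s)^2(0.12)^3
(2s)^2 = 6.4×10⁻³⁴ / (0.12)^3 = 3.7×10⁻³¹
s = 3.0×10⁻¹⁶ mol/L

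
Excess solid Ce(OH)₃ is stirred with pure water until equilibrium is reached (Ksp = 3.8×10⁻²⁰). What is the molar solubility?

Ce(OH)₃(s) ⇌ Ce³⁺(aq) + 3 OH⁻(aq)
Let s be the molar solubility. Then [Ce³⁺] = s and [OH⁻] = 3s.
Ksp = [Ce³⁺][OH⁻]^3 = s · (3s)^3 = 27s^4
27s^4 = 3.8×10⁻²⁰  ⇒  s^4 = 1.4×10⁻²¹
s = (1.4×10⁻²¹)^(1/4) = 6.1×10⁻⁶ M

6.1×10⁻⁶ M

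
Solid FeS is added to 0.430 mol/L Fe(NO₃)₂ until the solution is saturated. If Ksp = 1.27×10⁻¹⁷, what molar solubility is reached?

2.95×10⁻¹⁷ M

FeS(s) ⇌ Fe²⁺(aq) + S²⁻(aq)
Let s be the solubility of FeS here. The common ion gives [Fe²⁺] ≈ 0.430 mol/L, and [S²⁻] = s.
Ksp = [Fe²⁺][S²⁻] = (0.430)s
s = 1.27×10⁻¹⁷ / (0.430) = 2.95×10⁻¹⁷
s = 2.95×10⁻¹⁷ mol/L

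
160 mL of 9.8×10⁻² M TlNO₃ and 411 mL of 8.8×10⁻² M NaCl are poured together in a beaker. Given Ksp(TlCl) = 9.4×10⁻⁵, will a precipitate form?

Yes

The combined volume is 571 mL.
[Tl⁺] = (9.8×10⁻²)(160)/571 = 2.7×10⁻² M
[Cl⁻] = (8.8×10⁻²)(411)/571 = 6.3×10⁻² M
Q = [Tl⁺][Cl⁻] = 1.7×10⁻³
Since Q (1.7×10⁻³) exceeds Ksp (9.4×10⁻⁵), TlCl will precipitate.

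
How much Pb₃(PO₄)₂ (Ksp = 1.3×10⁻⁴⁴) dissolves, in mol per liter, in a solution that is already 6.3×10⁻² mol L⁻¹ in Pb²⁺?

Pb₃(PO₄)₂(s) ⇌ 3 Pb²⁺(aq) + 2 PO₄³⁻(aq)
With Pb²⁺ already at 6.3×10⁻² mol L⁻¹ and s small, take [Pb²⁺] ≈ 6.3×10⁻² mol L⁻¹ and [PO₄³⁻] = 2s.
Ksp = [Pb²⁺]^3[PO₄³⁻]^2 = (6.3×10⁻²)^3(2s)^2
(2s)^2 = 1.3×10⁻⁴⁴ / (6.3×10⁻²)^3 = 5.2×10⁻⁴¹
s = 3.6×10⁻²¹ mol L⁻¹

3.6×10⁻²¹ M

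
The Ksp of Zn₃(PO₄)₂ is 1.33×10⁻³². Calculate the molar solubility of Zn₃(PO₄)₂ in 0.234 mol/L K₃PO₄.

Zn₃(PO₄)₂(s) ⇌ 3 Zn²⁺(aq) + 2 PO₄³⁻(aq)
With PO₄³⁻ already at 0.234 mol/L and s small, take [PO₄³⁻] ≈ 0.234 mol/L and [Zn²⁺] = 3s.
Ksp = [Zn²⁺]^3[PO₄³⁻]^2 = (3s)^3(0.234)^2
(3s)^3 = 1.33×10⁻³² / (0.234)^2 = 2.43×10⁻³¹
s = 2.08×10⁻¹¹ mol/L

2.08×10⁻¹¹ M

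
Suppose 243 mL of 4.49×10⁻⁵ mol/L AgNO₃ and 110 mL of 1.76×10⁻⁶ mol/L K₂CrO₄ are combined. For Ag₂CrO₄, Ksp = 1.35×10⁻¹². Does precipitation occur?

The combined volume is 353 mL.
[Ag⁺] = (4.49×10⁻⁵)(243)/353 = 3.09×10⁻⁵ mol/L
[CrO₄²⁻] = (1.76×10⁻⁶)(110)/353 = 5.48×10⁻⁷ mol/L
Q = [Ag⁺]^2[CrO₄²⁻] = 5.24×10⁻¹⁶
Q < Ksp (5.24×10⁻¹⁶ vs 1.35×10⁻¹²); the solution remains unsaturated and no precipitate forms.

No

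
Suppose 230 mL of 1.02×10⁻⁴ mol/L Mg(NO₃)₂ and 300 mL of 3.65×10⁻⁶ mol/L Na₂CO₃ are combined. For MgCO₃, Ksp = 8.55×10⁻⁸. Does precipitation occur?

No

Total volume after mixing = 230 + 300 = 530 mL.
[Mg²⁺] = (1.02×10⁻⁴)(230)/530 = 4.43×10⁻⁵ mol/L
[CO₃²⁻] = (3.65×10⁻⁶)(300)/530 = 2.07×10⁻⁶ mol/L
Q = [Mg²⁺][CO₃²⁻] = 9.15×10⁻¹¹
Q < Ksp (9.15×10⁻¹¹ vs 8.55×10⁻⁸); the solution remains unsaturated and no precipitate forms.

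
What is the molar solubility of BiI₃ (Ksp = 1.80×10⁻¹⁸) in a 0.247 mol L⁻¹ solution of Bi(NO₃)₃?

6.46×10⁻⁷ M

BiI₃(s) ⇌ Bi³⁺(aq) + 3 I⁻(aq)
Bi³⁺ is already present at 0.247 mol L⁻¹. If s mol/L of BiI₃ dissolves, [I⁻] = 3s while [Bi³⁺] ≈ 0.247 mol L⁻¹.
Ksp = [Bi³⁺][I⁻]^3 = (0.247)(3s)^3
(3s)^3 = 1.80×10⁻¹⁸ / (0.247) = 7.29×10⁻¹⁸
s = 6.46×10⁻⁷ mol L⁻¹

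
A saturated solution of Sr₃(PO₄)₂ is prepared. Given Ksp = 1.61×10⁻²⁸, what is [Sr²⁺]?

3.25×10⁻⁶ M

Sr₃(PO₄)₂(s) ⇌ 3 Sr²⁺(aq) + 2 PO₄³⁻(aq)
With molar solubility s: [Sr²⁺] = 3s, [PO₄³⁻] = 2s.
Ksp = [Sr²⁺]^3[PO₄³⁻]^2 = (3s)^3 · (2s)^2 = 108s^5 = 1.61×10⁻²⁸
s = 1.08×10⁻⁶ M
[Sr²⁺] = 3s = 3.25×10⁻⁶ M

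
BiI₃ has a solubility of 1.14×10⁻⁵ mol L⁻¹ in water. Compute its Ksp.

Ksp = 4.56×10⁻¹⁹

BiI₃(s) ⇌ Bi³⁺(aq) + 3 I⁻(aq)
Let s be the molar solubility. Then [Bi³⁺] = s and [I⁻] = 3s.
Ksp = [Bi³⁺][I⁻]^3 = s · (3s)^3 = 27s^4
Ksp = 27 × (1.14×10⁻⁵)^4 = 4.56×10⁻¹⁹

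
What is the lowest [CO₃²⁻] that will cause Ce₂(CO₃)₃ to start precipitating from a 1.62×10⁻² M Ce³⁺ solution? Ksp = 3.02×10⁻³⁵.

4.86×10⁻¹¹ M

A salt starts to precipitate once the ion product Q reaches its Ksp.
Ce₂(CO₃)₃(s) ⇌ 2 Ce³⁺(aq) + 3 CO₃²⁻(aq)
Ksp = [Ce³⁺]^2[CO₃²⁻]^3 = [CO₃²⁻]^3(1.62×10⁻²)^2
[CO₃²⁻]^3 = 3.02×10⁻³⁵ / (1.62×10⁻²)^2 = 1.15×10⁻³¹
[CO₃²⁻] = 4.86×10⁻¹¹ M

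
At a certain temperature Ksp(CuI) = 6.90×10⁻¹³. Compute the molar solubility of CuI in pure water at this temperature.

CuI(s) ⇌ Cu⁺(aq) + I⁻(aq)
Let s be the molar solubility. Then [Cu⁺] = s and [I⁻] = s.
Ksp = [Cu⁺][I⁻] = s · s = s^2
s^2 = 6.90×10⁻¹³
s = 8.31×10⁻⁷ M

8.31×10⁻⁷ M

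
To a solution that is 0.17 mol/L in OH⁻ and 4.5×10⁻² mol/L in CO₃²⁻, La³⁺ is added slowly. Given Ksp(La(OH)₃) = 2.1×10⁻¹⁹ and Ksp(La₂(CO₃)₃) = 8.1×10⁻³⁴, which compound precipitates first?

Precipitation of each salt begins when its ion product equals Ksp.
For La(OH)₃: [La³⁺] = (Ksp/[OH⁻]^3) = 4.3×10⁻¹⁷ mol/L
For La₂(CO₃)₃: [La³⁺] = (Ksp/[CO₃²⁻]^3)^(1/2) = 3.0×10⁻¹⁵ mol/L
The smaller threshold [La³⁺] is reached first, so La(OH)₃ precipitates first.

La(OH)₃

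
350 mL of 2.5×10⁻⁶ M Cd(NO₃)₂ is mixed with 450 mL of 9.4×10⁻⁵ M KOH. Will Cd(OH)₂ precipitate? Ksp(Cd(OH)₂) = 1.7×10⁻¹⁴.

No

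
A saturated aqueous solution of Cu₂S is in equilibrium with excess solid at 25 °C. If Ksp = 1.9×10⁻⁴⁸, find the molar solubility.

7.8×10⁻¹⁷ M

Cu₂S(s) ⇌ 2 Cu⁺(aq) + S²⁻(aq)
With molar solubility s: [Cu⁺] = 2s, [S²⁻] = s.
Ksp = [Cu⁺]^2[S²⁻] = (2s)^2 · s = 4s^3
4s^3 = 1.9×10⁻⁴⁸  ⇒  s^3 = 4.8×10⁻⁴⁹
s = 7.8×10⁻¹⁷ mol/L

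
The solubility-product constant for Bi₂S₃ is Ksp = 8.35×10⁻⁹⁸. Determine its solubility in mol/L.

1.51×10⁻²⁰ M

Bi₂S₃(s) ⇌ 2 Bi³⁺(aq) + 3 S²⁻(aq)
Call the molar solubility s, so that [Bi³⁺] = 2s and [S²⁻] = 3s.
Ksp = [Bi³⁺]^2[S²⁻]^3 = (2s)^2 · (3s)^3 = 108s^5
108s^5 = 8.35×10⁻⁹⁸  ⇒  s^5 = 7.73×10⁻¹⁰⁰
s = 1.51×10⁻²⁰ mol/L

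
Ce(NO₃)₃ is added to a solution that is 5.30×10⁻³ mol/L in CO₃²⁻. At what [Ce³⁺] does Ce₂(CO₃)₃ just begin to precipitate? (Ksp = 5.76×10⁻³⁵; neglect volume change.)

The threshold for precipitation is Q = Ksp.
Ce₂(CO₃)₃(s) ⇌ 2 Ce³⁺(aq) + 3 CO₃²⁻(aq)
Ksp = [Ce³⁺]^2[CO₃²⁻]^3 = [Ce³⁺]^2(5.30×10⁻³)^3
[Ce³⁺]^2 = 5.76×10⁻³⁵ / (5.30×10⁻³)^3 = 3.87×10⁻²⁸
[Ce³⁺] = 1.97×10⁻¹⁴ mol/L

1.97×10⁻¹⁴ M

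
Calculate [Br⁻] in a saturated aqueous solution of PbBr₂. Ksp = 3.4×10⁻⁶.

PbBr₂(s) ⇌ Pb²⁺(aq) + 2 Br⁻(aq)
If s mol/L of PbBr₂ dissolves, [Pb²⁺] = s and [Br⁻] = 2s.
Ksp = [Pb²⁺][Br⁻]^2 = s · (2s)^2 = 4s^3 = 3.4×10⁻⁶
s = 9.5×10⁻³ M
[Br⁻] = 2s = 1.9×10⁻² M

1.9×10⁻² M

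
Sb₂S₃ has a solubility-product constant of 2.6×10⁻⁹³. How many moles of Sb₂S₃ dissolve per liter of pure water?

1.2×10⁻¹⁹ M

Sb₂S₃(s) ⇌ 2 Sb³⁺(aq) + 3 S²⁻(aq)
Let s be the molar solubility. Then [Sb³⁺] = 2s and [S²⁻] = 3s.
Ksp = [Sb³⁺]^2[S²⁻]^3 = (2s)^2 · (3s)^3 = 108s^5
108s^5 = 2.6×10⁻⁹³  ⇒  s^5 = 2.4×10⁻⁹⁵
Taking the 5th root, s = 1.2×10⁻¹⁹ M.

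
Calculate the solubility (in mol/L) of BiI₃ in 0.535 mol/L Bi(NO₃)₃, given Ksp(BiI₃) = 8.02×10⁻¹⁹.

BiI₃(s) ⇌ Bi³⁺(aq) + 3 I⁻(aq)
With Bi³⁺ already at 0.535 mol/L and s small, take [Bi³⁺] ≈ 0.535 mol/L and [I⁻] = 3s.
Ksp = [Bi³⁺][I⁻]^3 = (0.535)(3s)^3
(3s)^3 = 8.02×10⁻¹⁹ / (0.535) = 1.50×10⁻¹⁸
s = 3.81×10⁻⁷ mol/L

3.81×10⁻⁷ M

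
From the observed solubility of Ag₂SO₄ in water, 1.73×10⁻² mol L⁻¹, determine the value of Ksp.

Ag₂SO₄(s) ⇌ 2 Ag⁺(aq) + SO₄²⁻(aq)
With molar solubility s: [Ag⁺] = 2s, [SO₄²⁻] = s.
Ksp = [Ag⁺]^2[SO₄²⁻] = (2s)^2 · s = 4s^3
Ksp = 4 × (1.73×10⁻²)^3 = 2.07×10⁻⁵

Ksp = 2.07×10⁻⁵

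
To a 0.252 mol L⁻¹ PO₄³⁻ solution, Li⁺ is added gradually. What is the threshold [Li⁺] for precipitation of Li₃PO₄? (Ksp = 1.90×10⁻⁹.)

1.96×10⁻³ M

A salt starts to precipitate once the ion product Q reaches its Ksp.
Li₃PO₄(s) ⇌ 3 Li⁺(aq) + PO₄³⁻(aq)
Ksp = [Li⁺]^3[PO₄³⁻] = [Li⁺]^3(0.252)
[Li⁺]^3 = 1.90×10⁻⁹ / (0.252) = 7.54×10⁻⁹
[Li⁺] = 1.96×10⁻³ mol L⁻¹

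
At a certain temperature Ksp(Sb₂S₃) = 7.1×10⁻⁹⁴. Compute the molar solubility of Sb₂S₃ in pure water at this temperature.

Sb₂S₃(s) ⇌ 2 Sb³⁺(aq) + 3 S²⁻(aq)
Call the molar solubility s, so that [Sb³⁺] = 2s and [S²⁻] = 3s.
Ksp = [Sb³⁺]^2[S²⁻]^3 = (2s)^2 · (3s)^3 = 108s^5
108s^5 = 7.1×10⁻⁹⁴  ⇒  s^5 = 6.6×10⁻⁹⁶
s = 9.2×10⁻²⁰ mol/L

9.2×10⁻²⁰ M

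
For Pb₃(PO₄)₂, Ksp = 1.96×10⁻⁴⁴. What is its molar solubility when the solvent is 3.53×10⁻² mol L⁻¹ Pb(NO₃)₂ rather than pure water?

1.06×10⁻²⁰ M

Pb₃(PO₄)₂(s) ⇌ 3 Pb²⁺(aq) + 2 PO₄³⁻(aq)
Let s be the solubility of Pb₃(PO₄)₂ here. The common ion gives [Pb²⁺] ≈ 3.53×10⁻² mol L⁻¹, and [PO₄³⁻] = 2s.
Ksp = [Pb²⁺]^3[PO₄³⁻]^2 = (3.53×10⁻²)^3(2s)^2
(2s)^2 = 1.96×10⁻⁴⁴ / (3.53×10⁻²)^3 = 4.46×10⁻⁴⁰
s = 1.06×10⁻²⁰ mol L⁻¹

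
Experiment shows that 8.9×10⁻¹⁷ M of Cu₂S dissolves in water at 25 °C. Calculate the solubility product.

Cu₂S(s) ⇌ 2 Cu⁺(aq) + S²⁻(aq)
For each mole of Cu₂S that dissolves per liter, [Cu⁺] = 2s and [S²⁻] = s; let s denote this solubility.
Ksp = [Cu⁺]^2[S²⁻] = (2s)^2 · s = 4s^3
Ksp = 4 × (8.9×10⁻¹⁷)^3 = 2.8×10⁻⁴⁸

Ksp = 2.8×10⁻⁴⁸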